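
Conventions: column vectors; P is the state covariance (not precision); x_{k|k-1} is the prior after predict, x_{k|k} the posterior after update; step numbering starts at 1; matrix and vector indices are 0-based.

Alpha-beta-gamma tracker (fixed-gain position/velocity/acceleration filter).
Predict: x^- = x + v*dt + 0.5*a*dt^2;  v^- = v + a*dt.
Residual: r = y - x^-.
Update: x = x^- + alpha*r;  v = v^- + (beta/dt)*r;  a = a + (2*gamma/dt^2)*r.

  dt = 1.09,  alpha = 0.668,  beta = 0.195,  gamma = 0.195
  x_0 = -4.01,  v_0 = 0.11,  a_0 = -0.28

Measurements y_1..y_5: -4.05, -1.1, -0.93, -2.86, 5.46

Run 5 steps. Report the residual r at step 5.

step 1: x_pred=-4.0564  r=0.0064  x^+=-4.0521  v^+=-0.1940  a^+=-0.2779
step 2: x_pred=-4.4287  r=3.3287  x^+=-2.2051  v^+=0.0986  a^+=0.8148
step 3: x_pred=-1.6137  r=0.6837  x^+=-1.1570  v^+=1.1090  a^+=1.0392
step 4: x_pred=0.6692  r=-3.5292  x^+=-1.6883  v^+=1.6104  a^+=-0.1193
step 5: x_pred=-0.0039  r=5.4639  x^+=3.6460  v^+=2.4579  a^+=1.6743

resid = 5.4639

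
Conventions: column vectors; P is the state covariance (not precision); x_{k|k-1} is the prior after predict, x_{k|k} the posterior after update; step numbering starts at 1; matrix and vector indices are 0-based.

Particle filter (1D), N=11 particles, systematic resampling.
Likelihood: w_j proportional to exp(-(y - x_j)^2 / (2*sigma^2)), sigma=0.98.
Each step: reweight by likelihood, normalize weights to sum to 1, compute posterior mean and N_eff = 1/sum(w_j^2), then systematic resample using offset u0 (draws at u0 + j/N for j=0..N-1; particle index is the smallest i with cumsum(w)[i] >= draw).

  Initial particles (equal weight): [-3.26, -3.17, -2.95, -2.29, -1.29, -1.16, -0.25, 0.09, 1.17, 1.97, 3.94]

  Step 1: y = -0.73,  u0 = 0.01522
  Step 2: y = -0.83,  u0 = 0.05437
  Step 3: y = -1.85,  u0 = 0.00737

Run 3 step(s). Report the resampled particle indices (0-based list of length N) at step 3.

step 1: w=[0.0090, 0.0114, 0.0194, 0.0711, 0.2143, 0.2291, 0.2238, 0.1778, 0.0385, 0.0057, 0.0000]  mean=-0.8113  Neff=5.3404  idx=[1, 3, 4, 4, 5, 5, 6, 6, 6, 7, 7]
step 2: w=[0.0073, 0.0419, 0.1138, 0.1138, 0.1200, 0.1200, 0.1066, 0.1066, 0.1066, 0.0817, 0.0817]  mean=-0.7563  Neff=9.6208  idx=[2, 2, 3, 4, 5, 5, 6, 7, 8, 9, 10]
step 3: w=[0.1424, 0.1424, 0.1424, 0.1309, 0.1309, 0.1309, 0.0442, 0.0442, 0.0442, 0.0236, 0.0236]  mean=-1.0357  Neff=8.3850  idx=[0, 0, 1, 1, 2, 3, 3, 4, 5, 6, 8]

resampled_idx = [0, 0, 1, 1, 2, 3, 3, 4, 5, 6, 8]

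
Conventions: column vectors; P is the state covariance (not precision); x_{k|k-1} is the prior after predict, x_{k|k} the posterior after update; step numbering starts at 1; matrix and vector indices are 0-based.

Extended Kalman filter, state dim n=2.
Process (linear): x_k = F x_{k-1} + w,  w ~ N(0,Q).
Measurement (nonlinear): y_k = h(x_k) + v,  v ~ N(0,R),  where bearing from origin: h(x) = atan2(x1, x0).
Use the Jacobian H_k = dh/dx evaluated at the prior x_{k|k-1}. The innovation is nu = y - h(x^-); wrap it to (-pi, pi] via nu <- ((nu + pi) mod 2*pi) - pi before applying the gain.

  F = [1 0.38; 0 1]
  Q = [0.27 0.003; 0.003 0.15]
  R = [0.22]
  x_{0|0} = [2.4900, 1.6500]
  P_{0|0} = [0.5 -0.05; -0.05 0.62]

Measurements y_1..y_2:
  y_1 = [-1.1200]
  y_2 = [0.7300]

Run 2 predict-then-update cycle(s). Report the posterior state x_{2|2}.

x_post = [3.8663, 1.0491]

step 1: x^-=[3.1170, 1.6500]  P^-=[0.8215 0.1886; 0.1886 0.7700]  H_jac=[-0.1327 0.2506]  S=[0.2703]  K=[-0.2284; 0.6214]  nu=[-1.6069]  x^+=[3.4839, 0.6515]  P^+=[0.8074 0.2270; 0.2270 0.6656]
step 2: x^-=[3.7315, 0.6515]  P^-=[1.3460 0.4829; 0.4829 0.8156]  H_jac=[-0.0454 0.2601]  S=[0.2665]  K=[0.2419; 0.7136]  nu=[0.5571]  x^+=[3.8663, 1.0491]  P^+=[1.3304 0.4369; 0.4369 0.6799]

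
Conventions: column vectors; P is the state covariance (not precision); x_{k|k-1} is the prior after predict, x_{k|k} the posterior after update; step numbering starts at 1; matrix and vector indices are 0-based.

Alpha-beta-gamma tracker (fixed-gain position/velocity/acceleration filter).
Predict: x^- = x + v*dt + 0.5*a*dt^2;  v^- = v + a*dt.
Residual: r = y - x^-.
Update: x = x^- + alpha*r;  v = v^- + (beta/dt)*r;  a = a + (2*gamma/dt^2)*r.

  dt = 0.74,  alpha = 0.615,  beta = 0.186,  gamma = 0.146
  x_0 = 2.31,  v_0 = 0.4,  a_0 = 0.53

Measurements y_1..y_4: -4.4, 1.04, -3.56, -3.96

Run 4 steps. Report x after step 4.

x_post = -4.7637

step 1: x_pred=2.7511  r=-7.1511  x^+=-1.6468  v^+=-1.0052  a^+=-3.2832
step 2: x_pred=-3.2896  r=4.3296  x^+=-0.6269  v^+=-2.3466  a^+=-0.9745
step 3: x_pred=-2.6302  r=-0.9298  x^+=-3.2020  v^+=-3.3014  a^+=-1.4703
step 4: x_pred=-6.0476  r=2.0876  x^+=-4.7637  v^+=-3.8647  a^+=-0.3571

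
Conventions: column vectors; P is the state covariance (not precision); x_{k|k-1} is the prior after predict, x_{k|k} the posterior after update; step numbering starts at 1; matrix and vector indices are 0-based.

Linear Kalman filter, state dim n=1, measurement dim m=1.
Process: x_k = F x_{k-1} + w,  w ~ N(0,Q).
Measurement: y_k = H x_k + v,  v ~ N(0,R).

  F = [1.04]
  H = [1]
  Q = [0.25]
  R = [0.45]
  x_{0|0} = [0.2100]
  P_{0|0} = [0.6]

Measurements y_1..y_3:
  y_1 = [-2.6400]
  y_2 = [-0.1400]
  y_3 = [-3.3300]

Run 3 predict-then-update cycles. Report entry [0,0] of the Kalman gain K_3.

step 1: x^-=[0.2184]  P^-=[0.8990]  S=[1.3490]  K=[0.6664]  nu=[-2.8584]  x^+=[-1.6865]  P^+=[0.2999]
step 2: x^-=[-1.7539]  P^-=[0.5744]  S=[1.0244]  K=[0.5607]  nu=[1.6139]  x^+=[-0.8490]  P^+=[0.2523]
step 3: x^-=[-0.8830]  P^-=[0.5229]  S=[0.9729]  K=[0.5375]  nu=[-2.4470]  x^+=[-2.1982]  P^+=[0.2419]

K[0,0] = 0.5375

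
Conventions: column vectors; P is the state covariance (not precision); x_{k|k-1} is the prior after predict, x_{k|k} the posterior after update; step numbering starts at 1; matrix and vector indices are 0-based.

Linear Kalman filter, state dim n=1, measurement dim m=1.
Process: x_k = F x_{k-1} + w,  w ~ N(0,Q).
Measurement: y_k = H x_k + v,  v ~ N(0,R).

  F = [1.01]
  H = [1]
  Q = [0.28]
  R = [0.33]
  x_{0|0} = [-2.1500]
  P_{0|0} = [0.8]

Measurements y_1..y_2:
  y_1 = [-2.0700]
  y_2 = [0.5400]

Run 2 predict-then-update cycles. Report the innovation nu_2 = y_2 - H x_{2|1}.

step 1: x^-=[-2.1715]  P^-=[1.0961]  S=[1.4261]  K=[0.7686]  nu=[0.1015]  x^+=[-2.0935]  P^+=[0.2536]
step 2: x^-=[-2.1144]  P^-=[0.5387]  S=[0.8687]  K=[0.6201]  nu=[2.6544]  x^+=[-0.4683]  P^+=[0.2046]

innov = [2.6544]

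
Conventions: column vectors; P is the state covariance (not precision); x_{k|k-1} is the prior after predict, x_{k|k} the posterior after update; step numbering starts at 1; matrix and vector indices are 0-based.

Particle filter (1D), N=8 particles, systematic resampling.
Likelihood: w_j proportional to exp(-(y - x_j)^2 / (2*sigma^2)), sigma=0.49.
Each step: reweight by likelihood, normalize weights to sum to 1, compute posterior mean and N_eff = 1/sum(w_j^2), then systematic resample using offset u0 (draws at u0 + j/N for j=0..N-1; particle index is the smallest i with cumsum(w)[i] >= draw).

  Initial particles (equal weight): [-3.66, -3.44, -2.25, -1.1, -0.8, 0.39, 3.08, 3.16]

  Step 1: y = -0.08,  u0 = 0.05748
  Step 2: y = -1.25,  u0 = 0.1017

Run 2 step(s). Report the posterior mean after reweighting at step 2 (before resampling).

step 1: w=[0.0000, 0.0000, 0.0001, 0.1055, 0.3129, 0.5815, 0.0000, 0.0000]  mean=-0.1398  Neff=2.2362  idx=[3, 4, 4, 5, 5, 5, 5, 5]
step 2: w=[0.4177, 0.2871, 0.2871, 0.0016, 0.0016, 0.0016, 0.0016, 0.0016]  mean=-0.9157  Neff=2.9469  idx=[0, 0, 0, 1, 1, 2, 2, 2]

post_mean = -0.9157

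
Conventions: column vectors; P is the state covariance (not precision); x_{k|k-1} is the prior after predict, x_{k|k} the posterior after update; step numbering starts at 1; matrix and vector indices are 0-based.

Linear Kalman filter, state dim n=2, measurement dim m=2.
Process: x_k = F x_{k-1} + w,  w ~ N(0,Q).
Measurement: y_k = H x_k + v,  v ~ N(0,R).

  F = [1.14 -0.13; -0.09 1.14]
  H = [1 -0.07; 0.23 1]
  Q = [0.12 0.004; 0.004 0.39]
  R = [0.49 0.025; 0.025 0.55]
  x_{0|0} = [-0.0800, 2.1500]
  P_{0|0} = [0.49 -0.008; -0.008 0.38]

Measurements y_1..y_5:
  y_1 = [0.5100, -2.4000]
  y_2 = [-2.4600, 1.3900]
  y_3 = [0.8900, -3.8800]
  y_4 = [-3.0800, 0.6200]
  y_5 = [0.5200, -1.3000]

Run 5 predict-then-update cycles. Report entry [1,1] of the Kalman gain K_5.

step 1: x^-=[-0.3707, 2.4582]  P^-=[0.7656 -0.1131; -0.1131 0.8895]  S=[1.2758 0.0276; 0.0276 1.4279]  K=[0.6056 0.0324; -0.1506 0.6076]  nu=[1.0528, -4.7729]  x^+=[0.1121, -0.6003]  P^+=[0.2951 -0.0349; -0.0349 0.3384]
step 2: x^-=[0.2058, -0.6944]  P^-=[0.5196 -0.1222; -0.1222 0.8394]  S=[1.0308 -0.0345; -0.0345 1.3607]  K=[0.5127 0.0110; -0.1557 0.5923]  nu=[-2.7144, 2.0371]  x^+=[-1.1635, 0.9349]  P^+=[0.2488 -0.0384; -0.0384 0.3307]
step 3: x^-=[-1.4479, 1.1704]  P^-=[0.4603 -0.1208; -0.1208 0.8296]  S=[0.9713 -0.0461; -0.0461 1.3484]  K=[0.4829 0.0054; -0.1562 0.5893]  nu=[2.4199, -4.7174]  x^+=[-0.3049, -1.9877]  P^+=[0.2340 -0.0388; -0.0388 0.3291]
step 4: x^-=[-0.0892, -2.2385]  P^-=[0.4412 -0.1196; -0.1196 0.8276]  S=[0.9520 -0.0492; -0.0492 1.3459]  K=[0.4724 0.0038; -0.1561 0.5888]  nu=[-3.1475, 2.8791]  x^+=[-1.5654, -0.0521]  P^+=[0.2289 -0.0388; -0.0388 0.3288]
step 5: x^-=[-1.7778, 0.0815]  P^-=[0.4345 -0.1190; -0.1190 0.8272]  S=[0.9452 -0.0501; -0.0501 1.3454]  K=[0.4687 0.0032; -0.1560 0.5887]  nu=[2.3035, -0.9726]  x^+=[-0.7014, -0.8504]  P^+=[0.2270 -0.0387; -0.0387 0.3288]

K[1,1] = 0.5887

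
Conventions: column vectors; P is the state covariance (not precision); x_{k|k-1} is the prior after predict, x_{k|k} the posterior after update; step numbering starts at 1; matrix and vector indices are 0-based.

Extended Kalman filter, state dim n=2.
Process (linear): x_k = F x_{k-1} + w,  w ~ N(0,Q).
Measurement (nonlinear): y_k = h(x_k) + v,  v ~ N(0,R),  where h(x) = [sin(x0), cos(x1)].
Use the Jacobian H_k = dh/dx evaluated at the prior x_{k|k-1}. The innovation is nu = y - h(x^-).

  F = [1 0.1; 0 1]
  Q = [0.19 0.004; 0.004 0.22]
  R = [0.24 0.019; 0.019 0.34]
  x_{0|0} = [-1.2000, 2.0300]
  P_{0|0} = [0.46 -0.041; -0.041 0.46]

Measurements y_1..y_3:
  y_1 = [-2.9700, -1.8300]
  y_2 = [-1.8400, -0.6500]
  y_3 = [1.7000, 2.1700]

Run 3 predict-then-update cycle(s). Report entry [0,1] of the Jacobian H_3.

step 1: x^-=[-0.9970, 2.0300]  P^-=[0.6464 0.0090; 0.0090 0.6800]  H_jac=[0.5428 0.0000; 0.0000 -0.8964]  S=[0.4305 0.0146; 0.0146 0.8864]  K=[0.8159 -0.0226; 0.0347 -0.6882]  nu=[-2.1302, -1.3868]  x^+=[-2.7037, 2.9105]  P^+=[0.3599 -0.0087; -0.0087 0.2603]
step 2: x^-=[-2.4126, 2.9105]  P^-=[0.5508 0.0213; 0.0213 0.4803]  H_jac=[-0.7459 0.0000; 0.0000 -0.2291]  S=[0.5464 0.0226; 0.0226 0.3652]  K=[-0.7532 0.0333; -0.0166 -0.3002]  nu=[-1.1739, 0.3234]  x^+=[-1.5176, 2.8329]  P^+=[0.2415 0.0130; 0.0130 0.4470]
step 3: x^-=[-1.2343, 2.8329]  P^-=[0.4386 0.0617; 0.0617 0.6670]  H_jac=[0.3301 0.0000; 0.0000 -0.3038]  S=[0.2878 0.0128; 0.0128 0.4016]  K=[0.5059 -0.0628; 0.0934 -0.5076]  nu=[2.6439, 3.1227]  x^+=[-0.0930, 1.4945]  P^+=[0.3642 0.0387; 0.0387 0.5622]

H_jac[0,1] = 0.0000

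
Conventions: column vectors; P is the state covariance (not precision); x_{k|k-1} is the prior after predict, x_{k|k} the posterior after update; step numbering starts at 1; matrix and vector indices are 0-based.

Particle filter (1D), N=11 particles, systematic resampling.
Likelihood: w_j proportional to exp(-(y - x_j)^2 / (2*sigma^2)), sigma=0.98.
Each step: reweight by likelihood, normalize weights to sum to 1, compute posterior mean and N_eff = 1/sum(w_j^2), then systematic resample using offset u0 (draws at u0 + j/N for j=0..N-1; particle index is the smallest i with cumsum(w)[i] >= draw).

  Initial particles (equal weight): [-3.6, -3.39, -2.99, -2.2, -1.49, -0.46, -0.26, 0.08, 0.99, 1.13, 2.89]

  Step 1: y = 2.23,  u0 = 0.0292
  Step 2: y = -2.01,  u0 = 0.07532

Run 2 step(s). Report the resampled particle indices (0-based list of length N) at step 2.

resampled_idx = [0, 0, 0, 0, 0, 0, 0, 0, 0, 3, 6]

step 1: w=[0.0000, 0.0000, 0.0000, 0.0000, 0.0004, 0.0120, 0.0205, 0.0466, 0.2324, 0.2756, 0.4125]  mean=1.7258  Neff=3.3020  idx=[6, 8, 8, 8, 9, 9, 9, 10, 10, 10, 10]
step 2: w=[0.8173, 0.0371, 0.0371, 0.0371, 0.0237, 0.0237, 0.0237, 0.0000, 0.0000, 0.0000, 0.0000]  mean=-0.0215  Neff=1.4842  idx=[0, 0, 0, 0, 0, 0, 0, 0, 0, 3, 6]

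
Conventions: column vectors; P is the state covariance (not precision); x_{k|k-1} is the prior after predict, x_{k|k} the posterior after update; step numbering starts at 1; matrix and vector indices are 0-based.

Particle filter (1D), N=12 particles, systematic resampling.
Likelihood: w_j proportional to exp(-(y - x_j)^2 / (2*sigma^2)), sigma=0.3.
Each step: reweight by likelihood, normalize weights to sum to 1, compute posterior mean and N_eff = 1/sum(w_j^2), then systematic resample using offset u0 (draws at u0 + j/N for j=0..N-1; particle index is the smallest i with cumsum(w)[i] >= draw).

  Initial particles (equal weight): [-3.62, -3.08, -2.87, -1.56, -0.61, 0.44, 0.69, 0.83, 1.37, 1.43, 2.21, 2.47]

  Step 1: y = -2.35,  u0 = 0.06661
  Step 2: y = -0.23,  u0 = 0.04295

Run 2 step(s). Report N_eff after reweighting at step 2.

N_eff = 2.0000

step 1: w=[0.0004, 0.1694, 0.7281, 0.1021, 0.0000, 0.0000, 0.0000, 0.0000, 0.0000, 0.0000, 0.0000, 0.0000]  mean=-2.7722  Neff=1.7565  idx=[1, 1, 2, 2, 2, 2, 2, 2, 2, 2, 3, 3]
step 2: w=[0.0000, 0.0000, 0.0000, 0.0000, 0.0000, 0.0000, 0.0000, 0.0000, 0.0000, 0.0000, 0.5000, 0.5000]  mean=-1.5600  Neff=2.0000  idx=[10, 10, 10, 10, 10, 10, 11, 11, 11, 11, 11, 11]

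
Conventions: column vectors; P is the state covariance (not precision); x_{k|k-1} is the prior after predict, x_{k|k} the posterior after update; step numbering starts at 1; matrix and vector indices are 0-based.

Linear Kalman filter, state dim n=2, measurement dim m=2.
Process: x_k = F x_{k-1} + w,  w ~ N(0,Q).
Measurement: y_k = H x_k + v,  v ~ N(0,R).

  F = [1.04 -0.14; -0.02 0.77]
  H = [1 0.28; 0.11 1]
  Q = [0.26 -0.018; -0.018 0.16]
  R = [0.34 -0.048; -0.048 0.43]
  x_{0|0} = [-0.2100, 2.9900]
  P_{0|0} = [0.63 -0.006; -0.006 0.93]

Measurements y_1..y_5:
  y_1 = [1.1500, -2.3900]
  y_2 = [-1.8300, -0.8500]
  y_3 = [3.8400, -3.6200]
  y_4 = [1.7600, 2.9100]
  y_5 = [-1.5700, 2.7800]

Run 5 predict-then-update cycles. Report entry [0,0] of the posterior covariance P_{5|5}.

P_post[0,0] = 0.2271

step 1: x^-=[-0.6370, 2.3065]  P^-=[0.9614 -0.1362; -0.1362 0.7118]  S=[1.2809 0.1167; 0.1167 1.1235]  K=[0.7301 -0.1029; -0.0073 0.6210]  nu=[1.1412, -4.6264]  x^+=[0.6724, -0.5749]  P^+=[0.2841 -0.1106; -0.1106 0.2795]
step 2: x^-=[0.7797, -0.4561]  P^-=[0.6050 -0.1429; -0.1429 0.3293]  S=[0.8908 -0.0365; -0.0365 0.7351]  K=[0.6313 -0.0725; -0.0395 0.4245]  nu=[-2.4820, -0.4797]  x^+=[-0.7524, -0.5617]  P^+=[0.2428 -0.0882; -0.0882 0.1941]
step 3: x^-=[-0.7038, -0.4175]  P^-=[0.5521 -0.1148; -0.1148 0.2779]  S=[0.8496 -0.0278; -0.0278 0.6893]  K=[0.6102 -0.0539; -0.0310 0.3836]  nu=[4.6607, -3.1251]  x^+=[2.3086, -1.7608]  P^+=[0.2319 -0.0780; -0.0780 0.1750]
step 4: x^-=[2.6475, -1.4020]  P^-=[0.5369 -0.1043; -0.1043 0.2663]  S=[0.8394 -0.0219; -0.0219 0.6798]  K=[0.6036 -0.0471; -0.0257 0.3740]  nu=[-0.4949, 4.0207]  x^+=[2.1593, 0.1144]  P^+=[0.2283 -0.0744; -0.0744 0.1702]
step 5: x^-=[2.2296, 0.0449]  P^-=[0.5319 -0.1008; -0.1008 0.2633]  S=[0.8361 -0.0197; -0.0197 0.6776]  K=[0.6014 -0.0450; -0.0237 0.3715]  nu=[-3.8122, 2.4899]  x^+=[-0.1749, 1.0602]  P^+=[0.2271 -0.0732; -0.0732 0.1690]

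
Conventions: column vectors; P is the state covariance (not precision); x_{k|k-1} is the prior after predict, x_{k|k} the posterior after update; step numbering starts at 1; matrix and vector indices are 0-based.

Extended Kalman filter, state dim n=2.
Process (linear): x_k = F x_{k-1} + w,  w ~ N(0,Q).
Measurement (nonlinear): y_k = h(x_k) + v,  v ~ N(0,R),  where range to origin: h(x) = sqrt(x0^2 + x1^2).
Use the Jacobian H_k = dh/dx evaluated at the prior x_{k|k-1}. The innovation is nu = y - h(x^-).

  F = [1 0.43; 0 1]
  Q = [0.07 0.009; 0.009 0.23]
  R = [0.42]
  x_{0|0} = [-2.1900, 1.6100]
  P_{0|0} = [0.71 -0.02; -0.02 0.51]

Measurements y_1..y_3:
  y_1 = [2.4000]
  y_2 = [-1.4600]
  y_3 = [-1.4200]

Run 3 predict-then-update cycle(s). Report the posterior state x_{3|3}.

x_post = [0.8954, 0.8192]

step 1: x^-=[-1.4977, 1.6100]  P^-=[0.8571 0.2083; 0.2083 0.7400]  H_jac=[-0.6811 0.7322]  S=[1.0066]  K=[-0.4285; 0.3973]  nu=[0.2011]  x^+=[-1.5839, 1.6899]  P^+=[0.6723 0.3797; 0.3797 0.5811]
step 2: x^-=[-0.8572, 1.6899]  P^-=[1.1763 0.6385; 0.6385 0.8111]  H_jac=[-0.4524 0.8918]  S=[0.7906]  K=[0.0472; 0.5496]  nu=[-3.3549]  x^+=[-1.0156, -0.1539]  P^+=[1.1745 0.6180; 0.6180 0.5723]
step 3: x^-=[-1.0818, -0.1539]  P^-=[1.8818 0.8731; 0.8731 0.8023]  H_jac=[-0.9900 -0.1408]  S=[2.5238]  K=[-0.7869; -0.3873]  nu=[-2.5127]  x^+=[0.8954, 0.8192]  P^+=[0.3190 0.1040; 0.1040 0.4238]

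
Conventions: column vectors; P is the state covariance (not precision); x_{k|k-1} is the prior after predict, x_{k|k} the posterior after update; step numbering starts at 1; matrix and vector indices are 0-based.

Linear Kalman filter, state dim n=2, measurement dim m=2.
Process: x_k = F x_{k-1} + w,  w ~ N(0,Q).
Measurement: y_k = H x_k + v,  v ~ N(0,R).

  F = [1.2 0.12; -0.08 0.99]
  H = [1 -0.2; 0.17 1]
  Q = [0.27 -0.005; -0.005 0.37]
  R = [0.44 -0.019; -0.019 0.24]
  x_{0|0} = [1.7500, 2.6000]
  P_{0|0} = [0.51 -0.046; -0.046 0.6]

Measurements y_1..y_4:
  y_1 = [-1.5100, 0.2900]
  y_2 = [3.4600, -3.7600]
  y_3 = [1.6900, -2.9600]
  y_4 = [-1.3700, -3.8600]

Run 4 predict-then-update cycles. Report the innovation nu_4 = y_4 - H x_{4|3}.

innov = [-3.0680, -0.9540]

step 1: x^-=[2.4120, 2.4340]  P^-=[0.9998 -0.0369; -0.0369 0.9686]  S=[1.4933 -0.0784; -0.0784 1.2250]  K=[0.6825 0.1523; -0.1136 0.7783]  nu=[-3.4352, -2.5540]  x^+=[-0.3214, 0.8362]  P^+=[0.2922 -0.0261; -0.0261 0.1934]
step 2: x^-=[-0.2853, 0.8536]  P^-=[0.6860 -0.0408; -0.0408 0.5655]  S=[1.1649 -0.0549; -0.0549 0.8115]  K=[0.6022 0.1342; -0.1000 0.6816]  nu=[3.9160, -4.5651]  x^+=[1.4604, -2.6496]  P^+=[0.2578 -0.0231; -0.0231 0.1694]
step 3: x^-=[1.4345, -2.7399]  P^-=[0.6370 -0.0368; -0.0368 0.5413]  S=[1.1134 -0.0545; -0.0545 0.7872]  K=[0.5852 0.1313; -0.0973 0.6730]  nu=[-0.2925, -0.4640]  x^+=[1.2024, -3.0237]  P^+=[0.2506 -0.0222; -0.0222 0.1671]
step 4: x^-=[1.0801, -3.0896]  P^-=[0.6268 -0.0353; -0.0353 0.5389]  S=[1.1025 -0.0544; -0.0544 0.7850]  K=[0.5814 0.1310; -0.0967 0.6722]  nu=[-3.0680, -0.9540]  x^+=[-0.8286, -3.4343]  P^+=[0.2489 -0.0219; -0.0219 0.1669]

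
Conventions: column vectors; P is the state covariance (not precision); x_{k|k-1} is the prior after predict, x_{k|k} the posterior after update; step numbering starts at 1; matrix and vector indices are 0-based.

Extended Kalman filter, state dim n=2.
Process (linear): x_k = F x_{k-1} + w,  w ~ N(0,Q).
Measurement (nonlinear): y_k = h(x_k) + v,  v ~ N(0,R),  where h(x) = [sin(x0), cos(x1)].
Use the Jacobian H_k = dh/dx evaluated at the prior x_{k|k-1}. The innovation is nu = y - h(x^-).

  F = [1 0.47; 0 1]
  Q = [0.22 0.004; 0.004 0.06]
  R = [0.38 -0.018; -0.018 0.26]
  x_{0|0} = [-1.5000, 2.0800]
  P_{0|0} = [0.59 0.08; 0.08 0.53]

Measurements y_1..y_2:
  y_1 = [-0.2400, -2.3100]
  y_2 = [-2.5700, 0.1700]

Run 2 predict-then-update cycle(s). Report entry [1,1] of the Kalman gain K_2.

K[1,1] = 0.2184

step 1: x^-=[-0.5224, 2.0800]  P^-=[1.0023 0.3331; 0.3331 0.5900]  H_jac=[0.8666 0.0000; 0.0000 -0.8731]  S=[1.1327 -0.2700; -0.2700 0.7098]  K=[0.7359 -0.1298; 0.0900 -0.6915]  nu=[0.2590, -1.8225]  x^+=[-0.0953, 3.3636]  P^+=[0.3254 0.0538; 0.0538 0.2078]
step 2: x^-=[1.4856, 3.3636]  P^-=[0.6418 0.1555; 0.1555 0.2678]  H_jac=[0.0851 0.0000; 0.0000 0.2202]  S=[0.3846 -0.0151; -0.0151 0.2730]  K=[0.1472 0.1336; 0.0430 0.2184]  nu=[-3.5664, 1.1454]  x^+=[1.1136, 3.4606]  P^+=[0.6292 0.1457; 0.1457 0.2543]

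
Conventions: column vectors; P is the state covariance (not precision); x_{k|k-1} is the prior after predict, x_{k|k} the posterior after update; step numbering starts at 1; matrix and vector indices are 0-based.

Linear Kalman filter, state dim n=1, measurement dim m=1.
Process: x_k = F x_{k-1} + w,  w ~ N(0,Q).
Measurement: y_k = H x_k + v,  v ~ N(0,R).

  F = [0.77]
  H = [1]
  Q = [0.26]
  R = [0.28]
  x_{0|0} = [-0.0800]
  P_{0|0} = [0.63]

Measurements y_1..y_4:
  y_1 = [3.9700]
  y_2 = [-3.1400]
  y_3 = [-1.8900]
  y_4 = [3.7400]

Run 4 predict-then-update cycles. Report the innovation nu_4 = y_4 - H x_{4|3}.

step 1: x^-=[-0.0616]  P^-=[0.6335]  S=[0.9135]  K=[0.6935]  nu=[4.0316]  x^+=[2.7343]  P^+=[0.1942]
step 2: x^-=[2.1054]  P^-=[0.3751]  S=[0.6551]  K=[0.5726]  nu=[-5.2454]  x^+=[-0.8981]  P^+=[0.1603]
step 3: x^-=[-0.6916]  P^-=[0.3551]  S=[0.6351]  K=[0.5591]  nu=[-1.1984]  x^+=[-1.3616]  P^+=[0.1565]
step 4: x^-=[-1.0484]  P^-=[0.3528]  S=[0.6328]  K=[0.5575]  nu=[4.7884]  x^+=[1.6213]  P^+=[0.1561]

innov = [4.7884]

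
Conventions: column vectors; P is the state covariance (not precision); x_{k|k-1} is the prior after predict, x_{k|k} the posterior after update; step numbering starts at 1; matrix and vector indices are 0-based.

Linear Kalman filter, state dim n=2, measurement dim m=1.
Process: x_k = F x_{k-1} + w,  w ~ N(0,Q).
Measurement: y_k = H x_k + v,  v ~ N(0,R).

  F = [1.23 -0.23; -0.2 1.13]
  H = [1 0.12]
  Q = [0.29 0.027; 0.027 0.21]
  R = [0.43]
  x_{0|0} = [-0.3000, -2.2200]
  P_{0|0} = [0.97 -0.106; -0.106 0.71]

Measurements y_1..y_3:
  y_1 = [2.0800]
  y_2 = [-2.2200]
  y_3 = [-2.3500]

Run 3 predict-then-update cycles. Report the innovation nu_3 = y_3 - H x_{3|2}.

innov = [-2.0296]

step 1: x^-=[0.1416, -2.4486]  P^-=[1.8550 -0.5484; -0.5484 1.2033]  S=[2.1708]  K=[0.8242; -0.1861]  nu=[2.2322]  x^+=[1.9815, -2.8640]  P^+=[0.3803 -0.2154; -0.2154 1.1281]
step 2: x^-=[3.0960, -3.6326]  P^-=[1.0469 -0.6690; -0.6690 1.7631]  S=[1.3417]  K=[0.7204; -0.3410]  nu=[-4.8801]  x^+=[-0.4197, -1.9687]  P^+=[0.3505 -0.3395; -0.3395 1.6071]
step 3: x^-=[-0.0635, -2.1407]  P^-=[1.0974 -0.9644; -0.9644 2.4296]  S=[1.3309]  K=[0.7376; -0.5055]  nu=[-2.0296]  x^+=[-1.5605, -1.1147]  P^+=[0.3733 -0.4681; -0.4681 2.0895]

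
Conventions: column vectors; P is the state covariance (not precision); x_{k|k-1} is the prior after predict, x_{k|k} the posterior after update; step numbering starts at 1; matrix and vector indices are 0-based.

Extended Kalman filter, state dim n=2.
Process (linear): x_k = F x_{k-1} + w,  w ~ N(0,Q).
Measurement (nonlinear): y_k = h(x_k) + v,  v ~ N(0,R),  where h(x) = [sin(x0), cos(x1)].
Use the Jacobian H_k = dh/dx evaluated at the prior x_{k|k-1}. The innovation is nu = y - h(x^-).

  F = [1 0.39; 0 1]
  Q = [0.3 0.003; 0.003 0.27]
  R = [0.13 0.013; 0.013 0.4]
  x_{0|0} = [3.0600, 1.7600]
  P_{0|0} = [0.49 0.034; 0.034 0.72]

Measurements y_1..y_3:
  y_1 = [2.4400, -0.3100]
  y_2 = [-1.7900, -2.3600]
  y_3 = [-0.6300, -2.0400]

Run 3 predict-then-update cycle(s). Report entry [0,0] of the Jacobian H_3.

H_jac[0,0] = 0.7220

step 1: x^-=[3.7464, 1.7600]  P^-=[0.9260 0.3178; 0.3178 0.9900]  H_jac=[-0.8226 0.0000; 0.0000 -0.9822]  S=[0.7566 0.2698; 0.2698 1.3550]  K=[-0.9953 -0.0322; -0.0965 -0.6984]  nu=[3.0086, -0.1219]  x^+=[0.7559, 1.5548]  P^+=[0.1578 0.0263; 0.0263 0.2857]
step 2: x^-=[1.3622, 1.5548]  P^-=[0.5218 0.1407; 0.1407 0.5557]  H_jac=[0.2071 0.0000; 0.0000 -0.9999]  S=[0.1524 -0.0161; -0.0161 0.9556]  K=[0.6947 -0.1355; 0.1299 -0.5793]  nu=[-2.7683, -2.3760]  x^+=[-0.2389, 2.5716]  P^+=[0.4276 0.0452; 0.0452 0.2301]
step 3: x^-=[0.7640, 2.5716]  P^-=[0.7979 0.1379; 0.1379 0.5001]  H_jac=[0.7220 0.0000; 0.0000 -0.5396]  S=[0.5460 -0.0407; -0.0407 0.5456]  K=[1.0509 -0.0579; 0.1463 -0.4837]  nu=[-1.3218, -1.1981]  x^+=[-0.5556, 2.9577]  P^+=[0.1882 0.0176; 0.0176 0.3550]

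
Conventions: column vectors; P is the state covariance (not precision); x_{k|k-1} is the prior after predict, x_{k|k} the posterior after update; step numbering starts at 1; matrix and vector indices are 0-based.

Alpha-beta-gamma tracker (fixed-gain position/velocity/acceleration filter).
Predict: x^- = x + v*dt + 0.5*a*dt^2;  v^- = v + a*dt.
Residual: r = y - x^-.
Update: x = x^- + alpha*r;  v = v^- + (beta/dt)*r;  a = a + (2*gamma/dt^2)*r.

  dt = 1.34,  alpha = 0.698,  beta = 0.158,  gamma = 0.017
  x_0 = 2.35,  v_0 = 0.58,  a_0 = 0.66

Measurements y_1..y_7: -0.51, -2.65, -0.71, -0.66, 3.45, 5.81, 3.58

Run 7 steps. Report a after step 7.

step 1: x_pred=3.7197  r=-4.2297  x^+=0.7674  v^+=0.9657  a^+=0.5799
step 2: x_pred=2.5820  r=-5.2320  x^+=-1.0699  v^+=1.1258  a^+=0.4808
step 3: x_pred=0.8704  r=-1.5804  x^+=-0.2327  v^+=1.5838  a^+=0.4509
step 4: x_pred=2.2944  r=-2.9544  x^+=0.2322  v^+=1.8397  a^+=0.3950
step 5: x_pred=3.0520  r=0.3980  x^+=3.3298  v^+=2.4159  a^+=0.4025
step 6: x_pred=6.9285  r=-1.1185  x^+=6.1478  v^+=2.8234  a^+=0.3813
step 7: x_pred=10.2734  r=-6.6934  x^+=5.6014  v^+=2.5451  a^+=0.2546

a_post = 0.2546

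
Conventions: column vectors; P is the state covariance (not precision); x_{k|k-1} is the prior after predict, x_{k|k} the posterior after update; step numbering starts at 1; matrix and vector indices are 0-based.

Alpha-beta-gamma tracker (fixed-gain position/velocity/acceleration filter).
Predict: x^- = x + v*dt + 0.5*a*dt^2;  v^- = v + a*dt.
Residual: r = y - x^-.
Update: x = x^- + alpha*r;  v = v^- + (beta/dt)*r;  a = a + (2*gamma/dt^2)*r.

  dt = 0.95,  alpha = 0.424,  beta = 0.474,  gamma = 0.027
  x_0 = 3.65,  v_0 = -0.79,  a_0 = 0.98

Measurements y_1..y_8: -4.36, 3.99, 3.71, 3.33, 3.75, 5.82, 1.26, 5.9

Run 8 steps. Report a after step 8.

step 1: x_pred=3.3417  r=-7.7017  x^+=0.0762  v^+=-3.7018  a^+=0.5192
step 2: x_pred=-3.2062  r=7.1962  x^+=-0.1550  v^+=0.3820  a^+=0.9498
step 3: x_pred=0.6365  r=3.0735  x^+=1.9396  v^+=2.8178  a^+=1.1337
step 4: x_pred=5.1281  r=-1.7981  x^+=4.3657  v^+=2.9976  a^+=1.0261
step 5: x_pred=7.6764  r=-3.9264  x^+=6.0116  v^+=2.0133  a^+=0.7911
step 6: x_pred=8.2812  r=-2.4612  x^+=7.2377  v^+=1.5368  a^+=0.6439
step 7: x_pred=8.9882  r=-7.7282  x^+=5.7114  v^+=-1.7075  a^+=0.1815
step 8: x_pred=4.1712  r=1.7288  x^+=4.9042  v^+=-0.6725  a^+=0.2849

a_post = 0.2849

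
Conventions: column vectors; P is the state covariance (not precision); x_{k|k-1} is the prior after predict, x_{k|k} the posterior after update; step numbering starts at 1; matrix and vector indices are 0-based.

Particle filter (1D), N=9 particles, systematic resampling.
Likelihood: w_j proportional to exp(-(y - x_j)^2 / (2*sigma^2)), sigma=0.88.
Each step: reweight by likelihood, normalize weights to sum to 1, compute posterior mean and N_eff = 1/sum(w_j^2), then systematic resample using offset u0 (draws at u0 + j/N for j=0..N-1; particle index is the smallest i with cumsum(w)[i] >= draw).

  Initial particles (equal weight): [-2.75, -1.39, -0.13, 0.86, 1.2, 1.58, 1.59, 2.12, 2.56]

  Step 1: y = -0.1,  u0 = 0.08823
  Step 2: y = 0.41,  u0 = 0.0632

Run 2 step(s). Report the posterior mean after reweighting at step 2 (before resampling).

post_mean = 0.5325

step 1: w=[0.0041, 0.1308, 0.3828, 0.2113, 0.1286, 0.0619, 0.0606, 0.0159, 0.0040]  mean=0.3312  Neff=4.2988  idx=[1, 2, 2, 2, 3, 3, 4, 5, 6]
step 2: w=[0.0211, 0.1416, 0.1416, 0.1416, 0.1499, 0.1499, 0.1142, 0.0706, 0.0695]  mean=0.5325  Neff=7.7889  idx=[1, 2, 2, 3, 4, 5, 5, 6, 8]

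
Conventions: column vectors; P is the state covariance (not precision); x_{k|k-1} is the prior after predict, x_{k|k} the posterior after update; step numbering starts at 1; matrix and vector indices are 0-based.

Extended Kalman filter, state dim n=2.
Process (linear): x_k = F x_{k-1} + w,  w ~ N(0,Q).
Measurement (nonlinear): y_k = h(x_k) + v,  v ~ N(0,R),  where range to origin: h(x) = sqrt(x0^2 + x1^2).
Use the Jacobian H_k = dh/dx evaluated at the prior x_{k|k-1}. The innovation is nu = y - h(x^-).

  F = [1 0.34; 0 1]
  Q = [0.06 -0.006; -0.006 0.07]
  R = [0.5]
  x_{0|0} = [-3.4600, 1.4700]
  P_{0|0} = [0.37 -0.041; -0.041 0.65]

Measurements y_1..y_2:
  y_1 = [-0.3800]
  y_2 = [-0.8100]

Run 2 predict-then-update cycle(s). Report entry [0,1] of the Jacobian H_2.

H_jac[0,1] = 0.5364

step 1: x^-=[-2.9602, 1.4700]  P^-=[0.4773 0.1740; 0.1740 0.7200]  H_jac=[-0.8956 0.4448]  S=[0.8867]  K=[-0.3948; 0.1854]  nu=[-3.6851]  x^+=[-1.5053, 0.7868]  P^+=[0.3390 0.2389; 0.2389 0.6895]
step 2: x^-=[-1.2378, 0.7868]  P^-=[0.6412 0.4673; 0.4673 0.7595]  H_jac=[-0.8439 0.5364]  S=[0.7521]  K=[-0.3862; 0.0173]  nu=[-2.2766]  x^+=[-0.3586, 0.7473]  P^+=[0.5290 0.4724; 0.4724 0.7593]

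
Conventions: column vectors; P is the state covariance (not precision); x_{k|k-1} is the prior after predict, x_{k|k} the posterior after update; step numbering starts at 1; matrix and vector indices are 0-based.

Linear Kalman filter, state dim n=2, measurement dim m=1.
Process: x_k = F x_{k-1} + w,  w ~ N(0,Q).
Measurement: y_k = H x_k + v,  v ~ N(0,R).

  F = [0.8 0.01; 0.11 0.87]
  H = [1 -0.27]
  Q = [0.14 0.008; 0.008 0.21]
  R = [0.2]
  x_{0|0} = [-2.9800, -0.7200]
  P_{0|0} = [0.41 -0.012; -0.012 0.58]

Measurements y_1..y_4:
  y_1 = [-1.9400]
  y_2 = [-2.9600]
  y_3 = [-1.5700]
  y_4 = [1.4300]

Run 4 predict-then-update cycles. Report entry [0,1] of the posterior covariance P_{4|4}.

step 1: x^-=[-2.3912, -0.9542]  P^-=[0.4023 0.0408; 0.0408 0.6517]  S=[0.6278]  K=[0.6233; -0.2154]  nu=[0.1936]  x^+=[-2.2706, -0.9959]  P^+=[0.1584 0.1250; 0.1250 0.6226]
step 2: x^-=[-1.8264, -1.1162]  P^-=[0.2434 0.1145; 0.1145 0.7071]  S=[0.4332]  K=[0.4906; -0.1764]  nu=[-1.4350]  x^+=[-2.5305, -0.8631]  P^+=[0.1392 0.1520; 0.1520 0.6936]
step 3: x^-=[-2.0330, -1.0292]  P^-=[0.2316 0.1322; 0.1322 0.7657]  S=[0.4160]  K=[0.4708; -0.1791]  nu=[0.1851]  x^+=[-1.9458, -1.0624]  P^+=[0.1393 0.1673; 0.1673 0.7524]
step 4: x^-=[-1.5673, -1.1383]  P^-=[0.2319 0.1434; 0.1434 0.8132]  S=[0.4138]  K=[0.4670; -0.1840]  nu=[2.6900]  x^+=[-0.3112, -1.6332]  P^+=[0.1417 0.1790; 0.1790 0.7992]

P_post[0,1] = 0.1790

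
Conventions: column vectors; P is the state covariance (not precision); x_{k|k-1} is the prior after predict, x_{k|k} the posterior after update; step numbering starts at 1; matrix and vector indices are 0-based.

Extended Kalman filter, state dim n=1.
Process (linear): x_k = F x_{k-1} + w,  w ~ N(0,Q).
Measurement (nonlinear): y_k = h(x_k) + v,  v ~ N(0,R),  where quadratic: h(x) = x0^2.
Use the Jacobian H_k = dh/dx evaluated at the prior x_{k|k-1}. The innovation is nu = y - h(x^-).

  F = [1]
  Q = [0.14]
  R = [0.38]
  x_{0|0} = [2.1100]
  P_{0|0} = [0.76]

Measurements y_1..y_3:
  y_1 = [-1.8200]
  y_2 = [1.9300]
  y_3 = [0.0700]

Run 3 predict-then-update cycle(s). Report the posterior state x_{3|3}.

x_post = [0.7293]

step 1: x^-=[2.1100]  P^-=[0.9000]  H_jac=[4.2200]  S=[16.4076]  K=[0.2315]  nu=[-6.2721]  x^+=[0.6581]  P^+=[0.0208]
step 2: x^-=[0.6581]  P^-=[0.1608]  H_jac=[1.3163]  S=[0.6587]  K=[0.3214]  nu=[1.4968]  x^+=[1.1393]  P^+=[0.0928]
step 3: x^-=[1.1393]  P^-=[0.2328]  H_jac=[2.2785]  S=[1.5886]  K=[0.3339]  nu=[-1.2279]  x^+=[0.7293]  P^+=[0.0557]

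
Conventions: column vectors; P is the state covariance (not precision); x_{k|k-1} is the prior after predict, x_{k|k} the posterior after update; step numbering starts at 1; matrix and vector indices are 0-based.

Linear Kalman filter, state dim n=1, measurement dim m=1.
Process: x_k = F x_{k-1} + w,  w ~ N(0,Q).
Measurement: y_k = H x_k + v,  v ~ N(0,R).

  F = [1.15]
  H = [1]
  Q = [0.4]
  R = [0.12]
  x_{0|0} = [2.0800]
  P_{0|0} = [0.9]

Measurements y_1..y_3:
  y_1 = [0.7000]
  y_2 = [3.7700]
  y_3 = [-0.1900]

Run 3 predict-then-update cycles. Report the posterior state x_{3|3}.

x_post = [0.5373]

step 1: x^-=[2.3920]  P^-=[1.5902]  S=[1.7102]  K=[0.9298]  nu=[-1.6920]  x^+=[0.8187]  P^+=[0.1116]
step 2: x^-=[0.9415]  P^-=[0.5476]  S=[0.6676]  K=[0.8202]  nu=[2.8285]  x^+=[3.2616]  P^+=[0.0984]
step 3: x^-=[3.7508]  P^-=[0.5302]  S=[0.6502]  K=[0.8154]  nu=[-3.9408]  x^+=[0.5373]  P^+=[0.0979]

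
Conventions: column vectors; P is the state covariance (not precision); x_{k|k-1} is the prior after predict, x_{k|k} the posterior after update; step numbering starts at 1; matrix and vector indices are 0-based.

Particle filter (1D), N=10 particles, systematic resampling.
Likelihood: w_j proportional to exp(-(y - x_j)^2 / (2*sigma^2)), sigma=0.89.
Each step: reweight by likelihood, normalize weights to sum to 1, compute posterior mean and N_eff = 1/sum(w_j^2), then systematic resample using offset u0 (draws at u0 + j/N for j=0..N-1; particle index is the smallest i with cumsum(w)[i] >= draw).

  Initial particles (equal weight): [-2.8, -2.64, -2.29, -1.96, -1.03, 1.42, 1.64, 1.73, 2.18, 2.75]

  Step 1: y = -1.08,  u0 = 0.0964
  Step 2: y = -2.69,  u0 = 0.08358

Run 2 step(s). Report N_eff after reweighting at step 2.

step 1: w=[0.0640, 0.0891, 0.1643, 0.2539, 0.4134, 0.0080, 0.0039, 0.0028, 0.0005, 0.0000]  mean=-1.6903  Neff=3.6430  idx=[1, 2, 2, 3, 3, 4, 4, 4, 4, 6]
step 2: w=[0.2022, 0.1831, 0.1831, 0.1447, 0.1447, 0.0356, 0.0356, 0.0356, 0.0356, 0.0000]  mean=-2.0860  Neff=6.4579  idx=[0, 0, 1, 1, 2, 3, 3, 4, 5, 8]

N_eff = 6.4579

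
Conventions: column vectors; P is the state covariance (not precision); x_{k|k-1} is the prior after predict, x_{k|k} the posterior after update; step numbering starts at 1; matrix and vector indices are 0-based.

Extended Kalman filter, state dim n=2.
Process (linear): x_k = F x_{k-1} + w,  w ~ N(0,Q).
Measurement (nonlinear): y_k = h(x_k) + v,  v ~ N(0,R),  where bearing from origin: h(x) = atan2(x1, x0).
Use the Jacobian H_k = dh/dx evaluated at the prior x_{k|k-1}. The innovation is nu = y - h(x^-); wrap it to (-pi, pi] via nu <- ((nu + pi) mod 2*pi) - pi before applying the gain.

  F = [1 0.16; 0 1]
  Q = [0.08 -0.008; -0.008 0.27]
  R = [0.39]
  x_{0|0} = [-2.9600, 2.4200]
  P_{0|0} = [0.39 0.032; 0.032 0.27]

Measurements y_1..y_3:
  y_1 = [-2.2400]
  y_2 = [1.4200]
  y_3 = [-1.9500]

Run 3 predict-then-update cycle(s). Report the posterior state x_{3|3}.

x_post = [-2.7993, 1.4551]

step 1: x^-=[-2.5728, 2.4200]  P^-=[0.4872 0.0672; 0.0672 0.5400]  H_jac=[-0.1940 -0.2062]  S=[0.4367]  K=[-0.2481; -0.2849]  nu=[1.6564]  x^+=[-2.9838, 1.9481]  P^+=[0.4603 0.0363; 0.0363 0.5046]
step 2: x^-=[-2.6721, 1.9481]  P^-=[0.5648 0.1091; 0.1091 0.7746]  H_jac=[-0.1781 -0.2444]  S=[0.4637]  K=[-0.2745; -0.4501]  nu=[-1.0916]  x^+=[-2.3725, 2.4395]  P^+=[0.5299 0.0518; 0.0518 0.6806]
step 3: x^-=[-1.9822, 2.4395]  P^-=[0.6439 0.1527; 0.1527 0.9506]  H_jac=[-0.2469 -0.2006]  S=[0.4826]  K=[-0.3929; -0.4733]  nu=[2.0801]  x^+=[-2.7993, 1.4551]  P^+=[0.5694 0.0629; 0.0629 0.8425]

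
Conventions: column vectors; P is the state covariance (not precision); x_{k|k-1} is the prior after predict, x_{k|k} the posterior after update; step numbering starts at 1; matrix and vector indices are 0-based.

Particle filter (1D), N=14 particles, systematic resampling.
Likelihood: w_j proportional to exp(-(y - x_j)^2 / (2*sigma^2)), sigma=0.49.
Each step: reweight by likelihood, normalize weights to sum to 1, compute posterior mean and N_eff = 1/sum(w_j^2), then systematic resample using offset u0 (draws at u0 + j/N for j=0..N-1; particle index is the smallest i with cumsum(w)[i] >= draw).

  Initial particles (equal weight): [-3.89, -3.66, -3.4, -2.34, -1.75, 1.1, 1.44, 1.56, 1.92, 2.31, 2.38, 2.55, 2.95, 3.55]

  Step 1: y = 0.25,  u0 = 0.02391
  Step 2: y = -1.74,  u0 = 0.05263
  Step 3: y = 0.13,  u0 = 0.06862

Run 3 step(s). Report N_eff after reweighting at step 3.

N_eff = 14.0000

step 1: w=[0.0000, 0.0000, 0.0000, 0.0000, 0.0008, 0.7258, 0.1712, 0.0917, 0.0098, 0.0005, 0.0003, 0.0001, 0.0000, 0.0000]  mean=1.2071  Neff=1.7714  idx=[5, 5, 5, 5, 5, 5, 5, 5, 5, 5, 6, 6, 6, 7]
step 2: w=[0.0996, 0.0996, 0.0996, 0.0996, 0.0996, 0.0996, 0.0996, 0.0996, 0.0996, 0.0996, 0.0014, 0.0014, 0.0014, 0.0003]  mean=1.1016  Neff=10.0897  idx=[0, 1, 1, 2, 3, 4, 4, 5, 6, 6, 7, 8, 9, 9]
step 3: w=[0.0714, 0.0714, 0.0714, 0.0714, 0.0714, 0.0714, 0.0714, 0.0714, 0.0714, 0.0714, 0.0714, 0.0714, 0.0714, 0.0714]  mean=1.1000  Neff=14.0000  idx=[0, 1, 2, 3, 4, 5, 6, 7, 8, 9, 10, 11, 12, 13]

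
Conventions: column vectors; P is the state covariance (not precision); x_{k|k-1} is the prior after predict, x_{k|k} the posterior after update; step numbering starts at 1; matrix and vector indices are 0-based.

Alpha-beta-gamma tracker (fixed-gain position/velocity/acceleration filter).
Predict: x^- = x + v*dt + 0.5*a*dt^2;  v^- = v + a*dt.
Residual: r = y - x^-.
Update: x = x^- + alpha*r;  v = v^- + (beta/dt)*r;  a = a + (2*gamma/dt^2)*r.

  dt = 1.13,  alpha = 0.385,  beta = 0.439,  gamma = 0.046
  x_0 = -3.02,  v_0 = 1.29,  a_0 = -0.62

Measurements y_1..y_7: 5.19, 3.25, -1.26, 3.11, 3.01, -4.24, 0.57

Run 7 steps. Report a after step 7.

a_post = -0.3758

step 1: x_pred=-1.9581  r=7.1481  x^+=0.7939  v^+=3.3664  a^+=-0.1050
step 2: x_pred=4.5309  r=-1.2809  x^+=4.0378  v^+=2.7502  a^+=-0.1973
step 3: x_pred=7.0195  r=-8.2795  x^+=3.8319  v^+=-0.6893  a^+=-0.7938
step 4: x_pred=2.5462  r=0.5638  x^+=2.7632  v^+=-1.3673  a^+=-0.7532
step 5: x_pred=0.7374  r=2.2726  x^+=1.6123  v^+=-1.3354  a^+=-0.5894
step 6: x_pred=-0.2731  r=-3.9669  x^+=-1.8003  v^+=-3.5427  a^+=-0.8753
step 7: x_pred=-6.3623  r=6.9323  x^+=-3.6934  v^+=-1.8385  a^+=-0.3758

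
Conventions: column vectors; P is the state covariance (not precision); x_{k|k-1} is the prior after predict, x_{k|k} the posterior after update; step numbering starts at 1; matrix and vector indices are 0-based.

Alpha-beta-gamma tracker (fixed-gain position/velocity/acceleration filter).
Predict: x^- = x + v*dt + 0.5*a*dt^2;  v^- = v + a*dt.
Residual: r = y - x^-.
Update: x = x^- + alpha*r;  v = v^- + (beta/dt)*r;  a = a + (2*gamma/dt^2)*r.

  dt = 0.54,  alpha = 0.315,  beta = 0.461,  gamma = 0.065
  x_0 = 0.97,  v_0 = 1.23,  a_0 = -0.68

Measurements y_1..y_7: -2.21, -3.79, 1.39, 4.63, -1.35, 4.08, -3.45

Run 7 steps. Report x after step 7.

x_post = 4.1289

step 1: x_pred=1.5351  r=-3.7451  x^+=0.3554  v^+=-2.3344  a^+=-2.3496
step 2: x_pred=-1.2478  r=-2.5422  x^+=-2.0486  v^+=-5.7735  a^+=-3.4830
step 3: x_pred=-5.6741  r=7.0641  x^+=-3.4489  v^+=-1.6237  a^+=-0.3337
step 4: x_pred=-4.3743  r=9.0043  x^+=-1.5380  v^+=5.8832  a^+=3.6806
step 5: x_pred=2.1756  r=-3.5256  x^+=1.0650  v^+=4.8609  a^+=2.1088
step 6: x_pred=3.9974  r=0.0826  x^+=4.0234  v^+=6.0702  a^+=2.1457
step 7: x_pred=7.6141  r=-11.0641  x^+=4.1289  v^+=-2.2166  a^+=-2.7869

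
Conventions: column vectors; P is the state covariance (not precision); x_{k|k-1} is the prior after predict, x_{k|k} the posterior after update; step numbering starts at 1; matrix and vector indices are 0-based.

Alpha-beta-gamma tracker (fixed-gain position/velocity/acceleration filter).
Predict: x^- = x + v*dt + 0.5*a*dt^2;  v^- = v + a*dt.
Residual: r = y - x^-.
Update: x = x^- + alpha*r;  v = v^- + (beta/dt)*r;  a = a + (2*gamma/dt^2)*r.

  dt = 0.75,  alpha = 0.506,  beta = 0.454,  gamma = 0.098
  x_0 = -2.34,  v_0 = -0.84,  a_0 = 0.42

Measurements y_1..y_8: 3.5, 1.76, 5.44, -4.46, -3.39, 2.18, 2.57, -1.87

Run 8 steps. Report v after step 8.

v_post = 1.5916

step 1: x_pred=-2.8519  r=6.3519  x^+=0.3622  v^+=3.3200  a^+=2.6333
step 2: x_pred=3.5928  r=-1.8328  x^+=2.6654  v^+=4.1855  a^+=1.9947
step 3: x_pred=6.3655  r=-0.9255  x^+=5.8972  v^+=5.1213  a^+=1.6722
step 4: x_pred=10.2084  r=-14.6684  x^+=2.7862  v^+=-2.5039  a^+=-3.4390
step 5: x_pred=-0.0589  r=-3.3311  x^+=-1.7445  v^+=-7.0996  a^+=-4.5997
step 6: x_pred=-8.3628  r=10.5428  x^+=-3.0281  v^+=-4.1674  a^+=-0.9261
step 7: x_pred=-6.4142  r=8.9842  x^+=-1.8682  v^+=0.5764  a^+=2.2044
step 8: x_pred=-0.8159  r=-1.0541  x^+=-1.3493  v^+=1.5916  a^+=1.8371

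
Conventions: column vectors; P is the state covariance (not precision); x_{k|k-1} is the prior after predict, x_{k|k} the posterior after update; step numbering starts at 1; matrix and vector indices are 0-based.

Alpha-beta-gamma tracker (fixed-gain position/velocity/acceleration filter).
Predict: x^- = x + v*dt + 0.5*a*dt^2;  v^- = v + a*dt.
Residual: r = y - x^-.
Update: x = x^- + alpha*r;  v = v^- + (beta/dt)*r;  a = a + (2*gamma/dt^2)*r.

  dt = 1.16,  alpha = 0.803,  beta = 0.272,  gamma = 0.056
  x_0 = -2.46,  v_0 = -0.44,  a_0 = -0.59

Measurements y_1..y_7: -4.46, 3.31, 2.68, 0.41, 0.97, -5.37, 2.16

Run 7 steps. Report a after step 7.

a_post = 0.1415

step 1: x_pred=-3.3674  r=-1.0926  x^+=-4.2447  v^+=-1.3806  a^+=-0.6809
step 2: x_pred=-6.3044  r=9.6144  x^+=1.4160  v^+=0.0839  a^+=0.1193
step 3: x_pred=1.5936  r=1.0864  x^+=2.4660  v^+=0.4770  a^+=0.2097
step 4: x_pred=3.1605  r=-2.7505  x^+=0.9518  v^+=0.0754  a^+=-0.0192
step 5: x_pred=1.0264  r=-0.0564  x^+=0.9811  v^+=0.0399  a^+=-0.0239
step 6: x_pred=1.0113  r=-6.3813  x^+=-4.1129  v^+=-1.4841  a^+=-0.5550
step 7: x_pred=-6.2079  r=8.3679  x^+=0.5115  v^+=-0.1658  a^+=0.1415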